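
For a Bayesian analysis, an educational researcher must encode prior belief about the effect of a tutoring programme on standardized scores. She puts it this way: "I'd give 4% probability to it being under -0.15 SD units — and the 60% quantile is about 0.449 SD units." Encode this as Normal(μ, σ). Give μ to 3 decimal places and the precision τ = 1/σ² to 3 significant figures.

μ = 0.373, τ = 11.2

The p-quantile of Normal(μ,σ) is μ + z_p·σ, with z_{0.04} = -1.751 and z_{0.6} = 0.2533.
Eliminate σ: μ = (z₂·x₁ − z₁·x₂)/(z₂ − z₁) = (0.2533·-0.15 − (-1.751)·0.449)/2.004 = 0.373.
Then σ = (x₂ − x₁)/(z₂ − z₁) = (0.449 − -0.15)/2.004 = 0.299.
Precision τ = 1/σ² = 1/0.2989² = 11.2.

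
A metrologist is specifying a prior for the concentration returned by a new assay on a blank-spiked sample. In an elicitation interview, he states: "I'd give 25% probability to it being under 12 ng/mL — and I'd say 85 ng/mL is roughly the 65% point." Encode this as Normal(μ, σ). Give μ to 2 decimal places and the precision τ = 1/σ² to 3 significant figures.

The p-quantile of Normal(μ,σ) is μ + z_p·σ, with z_{0.25} = -0.6745 and z_{0.65} = 0.3853.
Eliminate σ: μ = (z₂·x₁ − z₁·x₂)/(z₂ − z₁) = (0.3853·12 − (-0.6745)·85)/1.06 = 58.46.
Then σ = (x₂ − x₁)/(z₂ − z₁) = (85 − 12)/1.06 = 68.88.
Precision τ = 1/σ² = 1/68.88² = 0.000211.

μ = 58.46, τ = 0.000211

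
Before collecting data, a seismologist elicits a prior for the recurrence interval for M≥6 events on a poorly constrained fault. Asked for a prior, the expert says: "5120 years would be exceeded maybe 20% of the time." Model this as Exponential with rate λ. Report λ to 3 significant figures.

λ ≈ 0.000314

P(T > 5120.0) = e^(−λ·5120.0) = 0.2, so λ = −ln(0.2)/5120.0 = 0.000314.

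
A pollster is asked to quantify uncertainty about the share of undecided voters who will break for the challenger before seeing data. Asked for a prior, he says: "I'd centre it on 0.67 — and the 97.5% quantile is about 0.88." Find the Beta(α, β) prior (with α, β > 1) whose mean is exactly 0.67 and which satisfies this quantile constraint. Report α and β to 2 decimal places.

α ≈ 9.41, β ≈ 4.64

With mean 0.67 fixed, write α = 0.67s, β = 0.33s where s = α+β.
Need P(θ < 0.88) = 0.975 under Beta(0.67s, 0.33s). Normal approximation: (q−m)/√(m(1−m)/s) ≈ z_{0.975} = 1.96, so s ≈ 0.67·0.33·(1.96)²/(0.88−0.67)² = 19.3.
At s = 19.3: P(θ<0.88) ≈ 0.990. Adjusting to match 0.975 gives s ≈ 14.05.
So α = 0.67·14.05 ≈ 9.41, β = 0.33·14.05 ≈ 4.64.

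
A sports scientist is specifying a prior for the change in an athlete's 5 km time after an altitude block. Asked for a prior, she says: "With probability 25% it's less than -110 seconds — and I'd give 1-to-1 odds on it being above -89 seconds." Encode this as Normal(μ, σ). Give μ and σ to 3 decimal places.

The p-quantile of Normal(μ,σ) is μ + z_p·σ, with z_{0.25} = -0.6745 and z_{0.5} = 0.
Eliminate σ: μ = (z₂·x₁ − z₁·x₂)/(z₂ − z₁) = (0·-110 − (-0.6745)·-89)/0.6745 = -89.000.
Then σ = (x₂ − x₁)/(z₂ − z₁) = (-89 − -110)/0.6745 = 31.135.

μ = -89.000, σ = 31.135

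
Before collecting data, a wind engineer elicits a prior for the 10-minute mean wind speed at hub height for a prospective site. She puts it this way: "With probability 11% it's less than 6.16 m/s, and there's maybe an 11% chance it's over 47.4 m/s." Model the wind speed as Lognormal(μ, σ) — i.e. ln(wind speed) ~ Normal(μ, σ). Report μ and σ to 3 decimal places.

μ ≈ 2.838, σ ≈ 0.832

If T ~ Lognormal(μ,σ) then ln T ~ Normal(μ,σ), so the p-quantile of ln T is μ + z_p·σ.
ln(6.16) = 1.818 and ln(47.4) = 3.859; z_{0.11} = -1.227, z_{0.89} = 1.227.
σ = (3.859 − 1.818)/(1.227 − (-1.227)) = 0.832.
μ = 1.818 − (-1.227)·0.832 = 2.838.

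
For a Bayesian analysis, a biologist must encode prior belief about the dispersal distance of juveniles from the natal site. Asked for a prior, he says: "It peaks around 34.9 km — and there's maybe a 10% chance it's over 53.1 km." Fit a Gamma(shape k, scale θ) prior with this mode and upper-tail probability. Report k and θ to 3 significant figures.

Gamma(k,θ) with k>1 has mode (k−1)θ, so θ = 34.9/(k−1).
Need P(X < 53.1) = 0.9 with θ tied to k this way. Start at k = 2, θ = 34.9: P(X<53.1) ≈ 0.449.
Too low — raise k to concentrate. Iterating converges to k ≈ 11.6.
Then θ = 34.9/(11.6−1) ≈ 3.3.

k ≈ 11.6, θ ≈ 3.3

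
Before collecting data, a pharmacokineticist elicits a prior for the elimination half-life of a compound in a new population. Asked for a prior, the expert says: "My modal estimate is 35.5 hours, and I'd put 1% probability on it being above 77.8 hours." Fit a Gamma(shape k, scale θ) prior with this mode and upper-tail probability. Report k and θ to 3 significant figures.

Gamma(k,θ) with k>1 has mode (k−1)θ, so θ = 35.5/(k−1).
Need P(X < 77.8) = 0.99 with θ tied to k this way. Start at k = 2, θ = 35.5: P(X<77.8) ≈ 0.643.
Too low — raise k to concentrate. Iterating converges to k ≈ 8.84.
Then θ = 35.5/(8.84−1) ≈ 4.53.

k ≈ 8.84, θ ≈ 4.53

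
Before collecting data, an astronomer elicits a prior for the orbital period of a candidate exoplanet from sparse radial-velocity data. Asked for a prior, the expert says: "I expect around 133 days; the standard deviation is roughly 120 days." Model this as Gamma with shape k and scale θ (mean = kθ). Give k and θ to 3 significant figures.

k ≈ 1.23, θ ≈ 108

For Gamma(k, scale θ): mean = kθ, variance = kθ², so CV = 1/√k.
CV = SD/mean = 120/133 = 0.9023, hence k = 1/CV² = 1.23.
Then θ = mean/k = 133/1.23 = 108.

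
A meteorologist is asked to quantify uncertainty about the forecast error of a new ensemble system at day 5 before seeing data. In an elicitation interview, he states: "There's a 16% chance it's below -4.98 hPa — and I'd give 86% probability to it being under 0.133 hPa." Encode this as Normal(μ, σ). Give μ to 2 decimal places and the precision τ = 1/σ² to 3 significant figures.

μ = -2.53, τ = 0.165

For Normal(μ,σ), the p-quantile is μ + z_p·σ. Here z_{0.16} = -0.9945, z_{0.86} = 1.08.
So -4.98 = μ − 0.9945σ and 0.133 = μ + 1.08σ.
Subtracting: σ = (0.133 − -4.98)/(1.08 − (-0.9945)) = 2.46.
Then μ = -4.98 − (-0.9945)·2.46 = -2.53.
Precision τ = 1/σ² = 1/2.464² = 0.165.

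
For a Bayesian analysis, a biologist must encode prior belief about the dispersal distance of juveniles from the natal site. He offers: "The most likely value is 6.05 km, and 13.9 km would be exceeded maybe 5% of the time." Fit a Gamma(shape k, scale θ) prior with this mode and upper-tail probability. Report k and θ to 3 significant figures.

Gamma(k,θ) with k>1 has mode (k−1)θ, so θ = 6.05/(k−1).
Need P(X < 13.9) = 0.95 with θ tied to k this way. Start at k = 2, θ = 6.05: P(X<13.9) ≈ 0.669.
Too low — raise k to concentrate. Iterating converges to k ≈ 4.96.
Then θ = 6.05/(4.96−1) ≈ 1.53.

k ≈ 4.96, θ ≈ 1.53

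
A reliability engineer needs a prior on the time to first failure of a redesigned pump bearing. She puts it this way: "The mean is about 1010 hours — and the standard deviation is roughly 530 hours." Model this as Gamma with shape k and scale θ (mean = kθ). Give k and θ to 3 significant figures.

k ≈ 3.63, θ ≈ 278

For Gamma(k, scale θ): mean = kθ, variance = kθ², so CV = 1/√k.
CV = SD/mean = 530/1010 = 0.5248, hence k = 1/CV² = 3.63.
Then θ = mean/k = 1010/3.63 = 278.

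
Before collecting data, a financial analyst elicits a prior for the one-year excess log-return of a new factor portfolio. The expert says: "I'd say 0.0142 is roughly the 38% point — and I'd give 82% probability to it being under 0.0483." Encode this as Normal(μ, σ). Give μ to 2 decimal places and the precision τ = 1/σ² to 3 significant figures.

The p-quantile of Normal(μ,σ) is μ + z_p·σ, with z_{0.38} = -0.3055 and z_{0.82} = 0.9154.
Eliminate σ: μ = (z₂·x₁ − z₁·x₂)/(z₂ − z₁) = (0.9154·0.0142 − (-0.3055)·0.0483)/1.221 = 0.02.
Then σ = (x₂ − x₁)/(z₂ − z₁) = (0.0483 − 0.0142)/1.221 = 0.03.
Precision τ = 1/σ² = 1/0.02793² = 1280.

μ = 0.02, τ = 1280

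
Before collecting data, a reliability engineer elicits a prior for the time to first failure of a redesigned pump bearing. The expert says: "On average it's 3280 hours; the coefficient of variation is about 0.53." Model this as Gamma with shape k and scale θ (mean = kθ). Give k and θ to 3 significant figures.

For Gamma(k, scale θ): mean = kθ, variance = kθ², so CV = 1/√k.
CV = 0.53, hence k = 1/CV² = 3.56.
Then θ = mean/k = 3280/3.56 = 921.

k ≈ 3.56, θ ≈ 921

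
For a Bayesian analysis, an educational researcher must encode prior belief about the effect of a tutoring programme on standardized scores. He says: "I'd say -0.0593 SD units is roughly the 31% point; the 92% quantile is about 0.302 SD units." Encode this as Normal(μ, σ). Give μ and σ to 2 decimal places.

For Normal(μ,σ), the p-quantile is μ + z_p·σ. Here z_{0.31} = -0.4959, z_{0.92} = 1.405.
So -0.0593 = μ − 0.4959σ and 0.302 = μ + 1.405σ.
Subtracting: σ = (0.302 − -0.0593)/(1.405 − (-0.4959)) = 0.19.
Then μ = -0.0593 − (-0.4959)·0.19 = 0.03.

μ = 0.03, σ = 0.19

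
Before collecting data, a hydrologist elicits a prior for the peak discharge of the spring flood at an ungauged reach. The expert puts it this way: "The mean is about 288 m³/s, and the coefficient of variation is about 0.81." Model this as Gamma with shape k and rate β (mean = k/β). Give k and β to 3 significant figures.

k ≈ 1.52, β ≈ 0.00529

For Gamma(k, rate β): mean = k/β, variance = k/β², so CV = 1/√k.
CV = 0.81, hence k = 1/CV² = 1.52.
Then β = k/mean = 1.52/288 = 0.00529.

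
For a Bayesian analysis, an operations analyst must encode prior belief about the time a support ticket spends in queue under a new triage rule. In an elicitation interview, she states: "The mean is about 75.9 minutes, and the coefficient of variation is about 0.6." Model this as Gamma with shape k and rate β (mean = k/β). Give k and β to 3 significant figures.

For Gamma(k, rate β): mean = k/β, variance = k/β², so CV = 1/√k.
CV = 0.6, hence k = 1/CV² = 2.78.
Then β = k/mean = 2.78/75.9 = 0.0366.

k ≈ 2.78, β ≈ 0.0366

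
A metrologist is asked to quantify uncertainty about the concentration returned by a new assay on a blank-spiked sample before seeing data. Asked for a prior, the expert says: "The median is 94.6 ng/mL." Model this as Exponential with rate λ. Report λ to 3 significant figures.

λ ≈ 0.00733

Exponential median = ln 2 / λ, so λ = ln 2 / 94.6 = 0.00733.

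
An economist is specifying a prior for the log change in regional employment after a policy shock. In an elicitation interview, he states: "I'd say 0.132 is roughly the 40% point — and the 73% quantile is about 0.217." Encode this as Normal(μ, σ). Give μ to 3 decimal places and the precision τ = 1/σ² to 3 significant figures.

μ = 0.157, τ = 104

For Normal(μ,σ), the p-quantile is μ + z_p·σ. Here z_{0.4} = -0.2533, z_{0.73} = 0.6128.
So 0.132 = μ − 0.2533σ and 0.217 = μ + 0.6128σ.
Subtracting: σ = (0.217 − 0.132)/(0.6128 − (-0.2533)) = 0.098.
Then μ = 0.132 − (-0.2533)·0.098 = 0.157.
Precision τ = 1/σ² = 1/0.09813² = 104.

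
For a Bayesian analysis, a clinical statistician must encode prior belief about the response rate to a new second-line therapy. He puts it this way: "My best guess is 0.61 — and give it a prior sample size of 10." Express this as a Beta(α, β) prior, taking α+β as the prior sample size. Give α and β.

Under the effective-sample-size interpretation, Beta(α, β) has prior mean α/(α+β) and prior sample size α+β.
So α+β = 10 and α/(α+β) = 0.61, giving α = 0.61·10 = 6.1 and β = 10 − 6.1 = 3.9.

α = 6.1, β = 3.9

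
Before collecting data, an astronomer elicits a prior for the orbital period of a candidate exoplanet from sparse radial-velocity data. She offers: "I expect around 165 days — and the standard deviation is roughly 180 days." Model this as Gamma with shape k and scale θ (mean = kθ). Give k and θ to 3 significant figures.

For Gamma(k, scale θ): mean = kθ, variance = kθ², so CV = 1/√k.
CV = SD/mean = 180/165 = 1.091, hence k = 1/CV² = 0.84.
Then θ = mean/k = 165/0.84 = 196.

k ≈ 0.84, θ ≈ 196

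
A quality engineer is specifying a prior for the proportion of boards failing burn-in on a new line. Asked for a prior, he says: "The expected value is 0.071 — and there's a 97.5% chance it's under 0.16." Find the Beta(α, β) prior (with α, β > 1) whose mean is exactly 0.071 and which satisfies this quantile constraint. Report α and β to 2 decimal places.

With mean 0.071 fixed, write α = 0.071s, β = 0.929s where s = α+β.
Need P(θ < 0.16) = 0.975 under Beta(0.071s, 0.929s). Normal approximation: (q−m)/√(m(1−m)/s) ≈ z_{0.975} = 1.96, so s ≈ 0.071·0.929·(1.96)²/(0.16−0.071)² = 32.0.
At s = 32.0: P(θ<0.16) ≈ 0.954. Adjusting to match 0.975 gives s ≈ 45.99.
So α = 0.071·45.99 ≈ 3.27, β = 0.929·45.99 ≈ 42.73.

α ≈ 3.27, β ≈ 42.73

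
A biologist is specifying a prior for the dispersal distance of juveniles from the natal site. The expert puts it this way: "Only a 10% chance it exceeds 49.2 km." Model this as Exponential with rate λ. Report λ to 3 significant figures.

P(T > 49.2) = e^(−λ·49.2) = 0.1, so λ = −ln(0.1)/49.2 = 0.0468.

λ ≈ 0.0468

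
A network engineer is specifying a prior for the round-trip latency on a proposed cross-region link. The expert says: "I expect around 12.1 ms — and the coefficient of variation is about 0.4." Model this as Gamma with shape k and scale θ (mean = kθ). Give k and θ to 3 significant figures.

For Gamma(k, scale θ): mean = kθ, variance = kθ², so CV = 1/√k.
CV = 0.4, hence k = 1/CV² = 6.25.
Then θ = mean/k = 12.1/6.25 = 1.94.

k ≈ 6.25, θ ≈ 1.94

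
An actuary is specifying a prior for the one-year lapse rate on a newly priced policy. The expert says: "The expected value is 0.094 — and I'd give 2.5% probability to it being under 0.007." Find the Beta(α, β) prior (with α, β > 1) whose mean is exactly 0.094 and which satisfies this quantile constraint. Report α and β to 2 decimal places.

α ≈ 1.47, β ≈ 14.16

With mean 0.094 fixed, write α = 0.094s, β = 0.906s where s = α+β.
Need P(θ < 0.007) = 0.025 under Beta(0.094s, 0.906s). Normal approximation: (q−m)/√(m(1−m)/s) ≈ z_{0.025} = -1.96, so s ≈ 0.094·0.906·(-1.96)²/(0.007−0.094)² = 43.2.
At s = 43.2: P(θ<0.007) ≈ 0.000. Adjusting to match 0.025 gives s ≈ 15.62.
So α = 0.094·15.62 ≈ 1.47, β = 0.906·15.62 ≈ 14.16.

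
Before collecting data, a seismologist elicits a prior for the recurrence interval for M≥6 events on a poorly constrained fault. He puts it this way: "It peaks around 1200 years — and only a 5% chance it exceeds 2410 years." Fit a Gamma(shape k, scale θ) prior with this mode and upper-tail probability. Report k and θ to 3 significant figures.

k ≈ 6.7, θ ≈ 211

Gamma(k,θ) with k>1 has mode (k−1)θ, so θ = 1200/(k−1).
Need P(X < 2410) = 0.95 with θ tied to k this way. Start at k = 2, θ = 1200: P(X<2410) ≈ 0.596.
Too low — raise k to concentrate. Iterating converges to k ≈ 6.7.
Then θ = 1200/(6.7−1) ≈ 211.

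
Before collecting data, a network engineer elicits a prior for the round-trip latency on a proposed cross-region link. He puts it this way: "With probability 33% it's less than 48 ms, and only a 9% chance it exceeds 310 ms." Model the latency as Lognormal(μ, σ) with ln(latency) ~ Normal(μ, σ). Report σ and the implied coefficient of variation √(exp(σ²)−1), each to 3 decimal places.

σ ≈ 1.048, CV ≈ 1.413

If T ~ Lognormal(μ,σ) then ln T ~ Normal(μ,σ), so the p-quantile of ln T is μ + z_p·σ.
ln(48) = 3.871 and ln(310) = 5.737; z_{0.33} = -0.4399, z_{0.91} = 1.341.
σ = (5.737 − 3.871)/(1.341 − (-0.4399)) = 1.048.
μ = 3.871 − (-0.4399)·1.048 = 4.332.
CV = √(exp(σ²)−1) = √(exp(1.0974)−1) = 1.413.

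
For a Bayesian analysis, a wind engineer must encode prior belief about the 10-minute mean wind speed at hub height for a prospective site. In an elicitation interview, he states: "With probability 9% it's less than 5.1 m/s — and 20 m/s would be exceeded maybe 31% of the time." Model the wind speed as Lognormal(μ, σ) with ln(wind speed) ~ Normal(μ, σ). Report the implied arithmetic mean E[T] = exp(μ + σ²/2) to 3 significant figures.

E[T] ≈ 18.2 m/s

If T ~ Lognormal(μ,σ) then ln T ~ Normal(μ,σ), so the p-quantile of ln T is μ + z_p·σ.
ln(5.1) = 1.629 and ln(20) = 2.996; z_{0.09} = -1.341, z_{0.69} = 0.4959.
σ = (2.996 − 1.629)/(0.4959 − (-1.341)) = 0.744.
μ = 1.629 − (-1.341)·0.744 = 2.627.
E[T] = exp(μ + σ²/2) = exp(2.627 + 0.2768) = 18.2 m/s.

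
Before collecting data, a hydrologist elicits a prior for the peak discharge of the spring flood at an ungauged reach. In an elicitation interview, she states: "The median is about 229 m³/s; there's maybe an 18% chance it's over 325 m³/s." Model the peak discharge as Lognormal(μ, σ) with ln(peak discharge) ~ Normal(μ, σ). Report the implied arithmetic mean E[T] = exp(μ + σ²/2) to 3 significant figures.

If T ~ Lognormal(μ,σ) then ln T ~ Normal(μ,σ), so the p-quantile of ln T is μ + z_p·σ.
ln(229) = 5.434 and ln(325) = 5.784; z_{0.5} = 0, z_{0.82} = 0.9154.
σ = (5.784 − 5.434)/(0.9154 − (0)) = 0.382.
μ = 5.434 − (0)·0.382 = 5.434.
E[T] = exp(μ + σ²/2) = exp(5.434 + 0.0731) = 246 m³/s.

E[T] ≈ 246 m³/s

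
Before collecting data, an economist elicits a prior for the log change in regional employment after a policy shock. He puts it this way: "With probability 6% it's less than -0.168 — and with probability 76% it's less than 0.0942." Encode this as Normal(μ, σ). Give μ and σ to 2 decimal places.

The p-quantile of Normal(μ,σ) is μ + z_p·σ, with z_{0.06} = -1.555 and z_{0.76} = 0.7063.
Eliminate σ: μ = (z₂·x₁ − z₁·x₂)/(z₂ − z₁) = (0.7063·-0.168 − (-1.555)·0.0942)/2.261 = 0.01.
Then σ = (x₂ − x₁)/(z₂ − z₁) = (0.0942 − -0.168)/2.261 = 0.12.

μ = 0.01, σ = 0.12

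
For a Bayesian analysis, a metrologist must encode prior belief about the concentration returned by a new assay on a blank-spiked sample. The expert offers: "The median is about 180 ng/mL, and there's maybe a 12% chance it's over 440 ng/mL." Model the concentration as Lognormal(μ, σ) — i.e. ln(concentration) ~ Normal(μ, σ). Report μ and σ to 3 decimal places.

If T ~ Lognormal(μ,σ) then ln T ~ Normal(μ,σ), so the p-quantile of ln T is μ + z_p·σ.
ln(180) = 5.193 and ln(440) = 6.087; z_{0.5} = 0, z_{0.88} = 1.175.
σ = (6.087 − 5.193)/(1.175 − (0)) = 0.761.
μ = 5.193 − (0)·0.761 = 5.193.

μ ≈ 5.193, σ ≈ 0.761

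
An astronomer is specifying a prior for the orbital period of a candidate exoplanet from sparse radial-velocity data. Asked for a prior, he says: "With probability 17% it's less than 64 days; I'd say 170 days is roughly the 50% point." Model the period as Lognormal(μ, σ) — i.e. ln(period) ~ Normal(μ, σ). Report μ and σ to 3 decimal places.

μ ≈ 5.136, σ ≈ 1.024

If T ~ Lognormal(μ,σ) then ln T ~ Normal(μ,σ), so the p-quantile of ln T is μ + z_p·σ.
ln(64) = 4.159 and ln(170) = 5.136; z_{0.17} = -0.9542, z_{0.5} = 0.
σ = (5.136 − 4.159)/(0 − (-0.9542)) = 1.024.
μ = 4.159 − (-0.9542)·1.024 = 5.136.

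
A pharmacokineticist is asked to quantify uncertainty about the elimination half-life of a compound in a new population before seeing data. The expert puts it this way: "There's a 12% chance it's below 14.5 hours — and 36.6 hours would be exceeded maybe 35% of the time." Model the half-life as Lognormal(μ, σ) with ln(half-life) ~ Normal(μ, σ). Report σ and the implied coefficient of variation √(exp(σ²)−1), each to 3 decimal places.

If T ~ Lognormal(μ,σ) then ln T ~ Normal(μ,σ), so the p-quantile of ln T is μ + z_p·σ.
ln(14.5) = 2.674 and ln(36.6) = 3.6; z_{0.12} = -1.175, z_{0.65} = 0.3853.
σ = (3.6 − 2.674)/(0.3853 − (-1.175)) = 0.593.
μ = 2.674 − (-1.175)·0.593 = 3.371.
CV = √(exp(σ²)−1) = √(exp(0.3521)−1) = 0.650.

σ ≈ 0.593, CV ≈ 0.650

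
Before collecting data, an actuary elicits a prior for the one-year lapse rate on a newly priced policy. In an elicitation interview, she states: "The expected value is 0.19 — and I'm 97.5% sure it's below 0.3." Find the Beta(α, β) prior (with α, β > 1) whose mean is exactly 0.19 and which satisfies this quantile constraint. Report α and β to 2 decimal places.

With mean 0.19 fixed, write α = 0.19s, β = 0.81s where s = α+β.
Need P(θ < 0.3) = 0.975 under Beta(0.19s, 0.81s). Normal approximation: (q−m)/√(m(1−m)/s) ≈ z_{0.975} = 1.96, so s ≈ 0.19·0.81·(1.96)²/(0.3−0.19)² = 48.9.
At s = 48.9: P(θ<0.3) ≈ 0.965. Adjusting to match 0.975 gives s ≈ 57.47.
So α = 0.19·57.47 ≈ 10.92, β = 0.81·57.47 ≈ 46.55.

α ≈ 10.92, β ≈ 46.55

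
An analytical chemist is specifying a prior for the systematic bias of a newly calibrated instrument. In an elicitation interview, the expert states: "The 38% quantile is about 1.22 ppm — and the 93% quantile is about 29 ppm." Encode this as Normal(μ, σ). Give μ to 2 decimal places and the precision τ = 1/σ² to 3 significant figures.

μ = 5.98, τ = 0.00411

For Normal(μ,σ), the p-quantile is μ + z_p·σ. Here z_{0.38} = -0.3055, z_{0.93} = 1.476.
So 1.22 = μ − 0.3055σ and 29 = μ + 1.476σ.
Subtracting: σ = (29 − 1.22)/(1.476 − (-0.3055)) = 15.60.
Then μ = 1.22 − (-0.3055)·15.60 = 5.98.
Precision τ = 1/σ² = 1/15.6² = 0.00411.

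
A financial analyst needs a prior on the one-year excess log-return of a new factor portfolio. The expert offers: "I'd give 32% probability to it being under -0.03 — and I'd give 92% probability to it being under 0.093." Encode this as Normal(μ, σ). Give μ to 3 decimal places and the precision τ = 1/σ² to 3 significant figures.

For Normal(μ,σ), the p-quantile is μ + z_p·σ. Here z_{0.32} = -0.4677, z_{0.92} = 1.405.
So -0.03 = μ − 0.4677σ and 0.093 = μ + 1.405σ.
Subtracting: σ = (0.093 − -0.03)/(1.405 − (-0.4677)) = 0.066.
Then μ = -0.03 − (-0.4677)·0.066 = 0.001.
Precision τ = 1/σ² = 1/0.06568² = 232.

μ = 0.001, τ = 232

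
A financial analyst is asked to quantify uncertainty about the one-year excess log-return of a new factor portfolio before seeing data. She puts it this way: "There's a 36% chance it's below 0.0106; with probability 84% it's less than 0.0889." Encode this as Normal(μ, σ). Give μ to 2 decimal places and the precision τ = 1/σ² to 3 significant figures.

μ = 0.03, τ = 299

For Normal(μ,σ), the p-quantile is μ + z_p·σ. Here z_{0.36} = -0.3585, z_{0.84} = 0.9945.
So 0.0106 = μ − 0.3585σ and 0.0889 = μ + 0.9945σ.
Subtracting: σ = (0.0889 − 0.0106)/(0.9945 − (-0.3585)) = 0.06.
Then μ = 0.0106 − (-0.3585)·0.06 = 0.03.
Precision τ = 1/σ² = 1/0.05787² = 299.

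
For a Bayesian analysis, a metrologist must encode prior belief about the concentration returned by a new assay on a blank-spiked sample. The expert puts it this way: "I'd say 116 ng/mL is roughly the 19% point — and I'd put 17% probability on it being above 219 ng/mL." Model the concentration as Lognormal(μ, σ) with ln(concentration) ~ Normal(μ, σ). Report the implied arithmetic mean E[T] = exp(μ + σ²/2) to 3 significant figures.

If T ~ Lognormal(μ,σ) then ln T ~ Normal(μ,σ), so the p-quantile of ln T is μ + z_p·σ.
ln(116) = 4.754 and ln(219) = 5.389; z_{0.19} = -0.8779, z_{0.83} = 0.9542.
σ = (5.389 − 4.754)/(0.9542 − (-0.8779)) = 0.347.
μ = 4.754 − (-0.8779)·0.347 = 5.058.
E[T] = exp(μ + σ²/2) = exp(5.058 + 0.0602) = 167 ng/mL.

E[T] ≈ 167 ng/mL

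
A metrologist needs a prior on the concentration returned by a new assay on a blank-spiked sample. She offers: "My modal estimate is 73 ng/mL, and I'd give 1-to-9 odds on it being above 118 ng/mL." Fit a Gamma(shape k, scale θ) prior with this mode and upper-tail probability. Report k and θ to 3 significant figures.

Gamma(k,θ) with k>1 has mode (k−1)θ, so θ = 73/(k−1).
Need P(X < 118) = 0.9 with θ tied to k this way. Start at k = 2, θ = 73: P(X<118) ≈ 0.480.
Too low — raise k to concentrate. Iterating converges to k ≈ 9.16.
Then θ = 73/(9.16−1) ≈ 8.95.

k ≈ 9.16, θ ≈ 8.95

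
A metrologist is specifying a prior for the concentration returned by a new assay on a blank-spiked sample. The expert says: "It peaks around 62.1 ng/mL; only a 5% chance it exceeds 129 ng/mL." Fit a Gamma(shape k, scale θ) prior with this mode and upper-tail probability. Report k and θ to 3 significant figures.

Gamma(k,θ) with k>1 has mode (k−1)θ, so θ = 62.1/(k−1).
Need P(X < 129) = 0.95 with θ tied to k this way. Start at k = 2, θ = 62.1: P(X<129) ≈ 0.615.
Too low — raise k to concentrate. Iterating converges to k ≈ 6.17.
Then θ = 62.1/(6.17−1) ≈ 12.

k ≈ 6.17, θ ≈ 12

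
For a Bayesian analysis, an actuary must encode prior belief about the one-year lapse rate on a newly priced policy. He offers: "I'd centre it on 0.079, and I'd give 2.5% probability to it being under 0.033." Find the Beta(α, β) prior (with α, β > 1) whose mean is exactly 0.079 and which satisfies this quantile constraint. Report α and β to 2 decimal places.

With mean 0.079 fixed, write α = 0.079s, β = 0.921s where s = α+β.
Need P(θ < 0.033) = 0.025 under Beta(0.079s, 0.921s). Normal approximation: (q−m)/√(m(1−m)/s) ≈ z_{0.025} = -1.96, so s ≈ 0.079·0.921·(-1.96)²/(0.033−0.079)² = 132.1.
At s = 132.1: P(θ<0.033) ≈ 0.008. Adjusting to match 0.025 gives s ≈ 89.97.
So α = 0.079·89.97 ≈ 7.11, β = 0.921·89.97 ≈ 82.86.

α ≈ 7.11, β ≈ 82.86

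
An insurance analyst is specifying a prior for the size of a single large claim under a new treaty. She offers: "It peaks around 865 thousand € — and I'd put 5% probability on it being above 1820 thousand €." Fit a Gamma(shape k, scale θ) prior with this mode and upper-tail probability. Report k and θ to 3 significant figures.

Gamma(k,θ) with k>1 has mode (k−1)θ, so θ = 865/(k−1).
Need P(X < 1820) = 0.95 with θ tied to k this way. Start at k = 2, θ = 865: P(X<1820) ≈ 0.621.
Too low — raise k to concentrate. Iterating converges to k ≈ 5.99.
Then θ = 865/(5.99−1) ≈ 173.

k ≈ 5.99, θ ≈ 173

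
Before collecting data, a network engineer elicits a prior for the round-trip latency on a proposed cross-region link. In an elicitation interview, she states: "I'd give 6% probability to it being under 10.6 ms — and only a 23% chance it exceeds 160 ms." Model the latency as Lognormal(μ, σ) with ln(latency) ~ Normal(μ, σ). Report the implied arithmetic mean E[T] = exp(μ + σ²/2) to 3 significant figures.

If T ~ Lognormal(μ,σ) then ln T ~ Normal(μ,σ), so the p-quantile of ln T is μ + z_p·σ.
ln(10.6) = 2.361 and ln(160) = 5.075; z_{0.06} = -1.555, z_{0.77} = 0.7388.
σ = (5.075 − 2.361)/(0.7388 − (-1.555)) = 1.183.
μ = 2.361 − (-1.555)·1.183 = 4.201.
E[T] = exp(μ + σ²/2) = exp(4.201 + 0.7002) = 134 ms.

E[T] ≈ 134 ms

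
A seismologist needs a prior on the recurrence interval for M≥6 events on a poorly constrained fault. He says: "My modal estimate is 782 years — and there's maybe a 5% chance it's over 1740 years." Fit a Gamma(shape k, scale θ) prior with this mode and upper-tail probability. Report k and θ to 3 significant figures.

k ≈ 5.3, θ ≈ 182

Gamma(k,θ) with k>1 has mode (k−1)θ, so θ = 782/(k−1).
Need P(X < 1740) = 0.95 with θ tied to k this way. Start at k = 2, θ = 782: P(X<1740) ≈ 0.651.
Too low — raise k to concentrate. Iterating converges to k ≈ 5.3.
Then θ = 782/(5.3−1) ≈ 182.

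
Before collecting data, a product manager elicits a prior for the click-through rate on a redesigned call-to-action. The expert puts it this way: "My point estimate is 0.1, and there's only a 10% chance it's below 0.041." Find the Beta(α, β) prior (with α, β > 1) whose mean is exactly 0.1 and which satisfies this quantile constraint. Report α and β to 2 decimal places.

α ≈ 3.31, β ≈ 29.77

With mean 0.1 fixed, write α = 0.1s, β = 0.9s where s = α+β.
Need P(θ < 0.041) = 0.1 under Beta(0.1s, 0.9s). Normal approximation: (q−m)/√(m(1−m)/s) ≈ z_{0.1} = -1.28, so s ≈ 0.1·0.9·(-1.28)²/(0.041−0.1)² = 42.5.
At s = 42.5: P(θ<0.041) ≈ 0.067. Adjusting to match 0.1 gives s ≈ 33.08.
So α = 0.1·33.08 ≈ 3.31, β = 0.9·33.08 ≈ 29.77.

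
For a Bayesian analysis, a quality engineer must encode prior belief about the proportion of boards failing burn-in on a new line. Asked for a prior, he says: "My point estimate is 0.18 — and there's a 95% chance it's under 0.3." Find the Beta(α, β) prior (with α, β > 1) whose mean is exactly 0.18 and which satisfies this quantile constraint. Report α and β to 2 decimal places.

With mean 0.18 fixed, write α = 0.18s, β = 0.82s where s = α+β.
Need P(θ < 0.3) = 0.95 under Beta(0.18s, 0.82s). Normal approximation: (q−m)/√(m(1−m)/s) ≈ z_{0.95} = 1.64, so s ≈ 0.18·0.82·(1.64)²/(0.3−0.18)² = 27.7.
At s = 27.7: P(θ<0.3) ≈ 0.938. Adjusting to match 0.95 gives s ≈ 32.30.
So α = 0.18·32.30 ≈ 5.81, β = 0.82·32.30 ≈ 26.48.

α ≈ 5.81, β ≈ 26.48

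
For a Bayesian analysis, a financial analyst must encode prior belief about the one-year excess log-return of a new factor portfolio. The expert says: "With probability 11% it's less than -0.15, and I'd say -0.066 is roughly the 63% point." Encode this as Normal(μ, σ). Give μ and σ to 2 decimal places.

The p-quantile of Normal(μ,σ) is μ + z_p·σ, with z_{0.11} = -1.227 and z_{0.63} = 0.3319.
Eliminate σ: μ = (z₂·x₁ − z₁·x₂)/(z₂ − z₁) = (0.3319·-0.15 − (-1.227)·-0.066)/1.558 = -0.08.
Then σ = (x₂ − x₁)/(z₂ − z₁) = (-0.066 − -0.15)/1.558 = 0.05.

μ = -0.08, σ = 0.05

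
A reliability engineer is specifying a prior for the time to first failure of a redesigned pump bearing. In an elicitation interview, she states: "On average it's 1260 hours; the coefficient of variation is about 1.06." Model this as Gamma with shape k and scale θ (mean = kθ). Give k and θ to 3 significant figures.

k ≈ 0.89, θ ≈ 1420

For Gamma(k, scale θ): mean = kθ, variance = kθ², so CV = 1/√k.
CV = 1.06, hence k = 1/CV² = 0.89.
Then θ = mean/k = 1260/0.89 = 1420.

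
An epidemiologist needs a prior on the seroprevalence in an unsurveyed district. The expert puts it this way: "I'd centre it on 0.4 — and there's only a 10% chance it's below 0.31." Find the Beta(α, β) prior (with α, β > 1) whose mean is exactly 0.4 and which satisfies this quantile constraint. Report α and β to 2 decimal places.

With mean 0.4 fixed, write α = 0.4s, β = 0.6s where s = α+β.
Need P(θ < 0.31) = 0.1 under Beta(0.4s, 0.6s). Normal approximation: (q−m)/√(m(1−m)/s) ≈ z_{0.1} = -1.28, so s ≈ 0.4·0.6·(-1.28)²/(0.31−0.4)² = 48.7.
At s = 48.7: P(θ<0.31) ≈ 0.097. Adjusting to match 0.1 gives s ≈ 47.29.
So α = 0.4·47.29 ≈ 18.92, β = 0.6·47.29 ≈ 28.37.

α ≈ 18.92, β ≈ 28.37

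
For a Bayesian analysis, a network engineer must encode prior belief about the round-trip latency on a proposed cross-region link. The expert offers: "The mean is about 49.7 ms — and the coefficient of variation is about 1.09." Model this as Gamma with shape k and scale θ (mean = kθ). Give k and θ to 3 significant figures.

For Gamma(k, scale θ): mean = kθ, variance = kθ², so CV = 1/√k.
CV = 1.09, hence k = 1/CV² = 0.842.
Then θ = mean/k = 49.7/0.842 = 59.

k ≈ 0.842, θ ≈ 59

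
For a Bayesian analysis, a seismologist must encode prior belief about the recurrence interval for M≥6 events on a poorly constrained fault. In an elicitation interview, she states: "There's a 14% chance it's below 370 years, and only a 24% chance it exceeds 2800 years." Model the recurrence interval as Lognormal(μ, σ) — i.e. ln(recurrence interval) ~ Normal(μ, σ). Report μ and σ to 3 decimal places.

If T ~ Lognormal(μ,σ) then ln T ~ Normal(μ,σ), so the p-quantile of ln T is μ + z_p·σ.
ln(370) = 5.914 and ln(2800) = 7.937; z_{0.14} = -1.08, z_{0.76} = 0.7063.
σ = (7.937 − 5.914)/(0.7063 − (-1.08)) = 1.133.
μ = 5.914 − (-1.08)·1.133 = 7.137.

μ ≈ 7.137, σ ≈ 1.133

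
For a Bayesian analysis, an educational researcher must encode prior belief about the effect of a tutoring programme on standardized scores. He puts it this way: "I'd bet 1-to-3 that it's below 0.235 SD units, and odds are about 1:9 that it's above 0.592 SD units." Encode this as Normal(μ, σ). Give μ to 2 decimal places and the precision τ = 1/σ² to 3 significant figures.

For Normal(μ,σ), the p-quantile is μ + z_p·σ. Here z_{0.25} = -0.6745, z_{0.9} = 1.282.
So 0.235 = μ − 0.6745σ and 0.592 = μ + 1.282σ.
Subtracting: σ = (0.592 − 0.235)/(1.282 − (-0.6745)) = 0.18.
Then μ = 0.235 − (-0.6745)·0.18 = 0.36.
Precision τ = 1/σ² = 1/0.1825² = 30.

μ = 0.36, τ = 30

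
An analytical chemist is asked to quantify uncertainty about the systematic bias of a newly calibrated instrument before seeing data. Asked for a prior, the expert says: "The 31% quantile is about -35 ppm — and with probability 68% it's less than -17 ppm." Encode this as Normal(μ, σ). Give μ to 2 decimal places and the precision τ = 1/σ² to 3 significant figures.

μ = -25.74, τ = 0.00287

For Normal(μ,σ), the p-quantile is μ + z_p·σ. Here z_{0.31} = -0.4959, z_{0.68} = 0.4677.
So -35 = μ − 0.4959σ and -17 = μ + 0.4677σ.
Subtracting: σ = (-17 − -35)/(0.4677 − (-0.4959)) = 18.68.
Then μ = -35 − (-0.4959)·18.68 = -25.74.
Precision τ = 1/σ² = 1/18.68² = 0.00287.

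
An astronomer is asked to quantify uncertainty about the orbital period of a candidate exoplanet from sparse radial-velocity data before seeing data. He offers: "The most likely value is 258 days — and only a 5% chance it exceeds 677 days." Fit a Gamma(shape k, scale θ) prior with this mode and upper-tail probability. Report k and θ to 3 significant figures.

k ≈ 3.9, θ ≈ 88.9

Gamma(k,θ) with k>1 has mode (k−1)θ, so θ = 258/(k−1).
Need P(X < 677) = 0.95 with θ tied to k this way. Start at k = 2, θ = 258: P(X<677) ≈ 0.737.
Too low — raise k to concentrate. Iterating converges to k ≈ 3.9.
Then θ = 258/(3.9−1) ≈ 88.9.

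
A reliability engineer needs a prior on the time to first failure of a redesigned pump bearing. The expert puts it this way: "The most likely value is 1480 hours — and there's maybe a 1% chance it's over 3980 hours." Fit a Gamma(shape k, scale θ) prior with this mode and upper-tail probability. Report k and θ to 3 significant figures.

k ≈ 5.72, θ ≈ 314

Gamma(k,θ) with k>1 has mode (k−1)θ, so θ = 1480/(k−1).
Need P(X < 3980) = 0.99 with θ tied to k this way. Start at k = 2, θ = 1480: P(X<3980) ≈ 0.749.
Too low — raise k to concentrate. Iterating converges to k ≈ 5.72.
Then θ = 1480/(5.72−1) ≈ 314.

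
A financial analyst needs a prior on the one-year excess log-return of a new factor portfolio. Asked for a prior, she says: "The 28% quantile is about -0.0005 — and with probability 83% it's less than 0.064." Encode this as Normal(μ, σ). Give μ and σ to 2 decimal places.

For Normal(μ,σ), the p-quantile is μ + z_p·σ. Here z_{0.28} = -0.5828, z_{0.83} = 0.9542.
So -0.0005 = μ − 0.5828σ and 0.064 = μ + 0.9542σ.
Subtracting: σ = (0.064 − -0.0005)/(0.9542 − (-0.5828)) = 0.04.
Then μ = -0.0005 − (-0.5828)·0.04 = 0.02.

μ = 0.02, σ = 0.04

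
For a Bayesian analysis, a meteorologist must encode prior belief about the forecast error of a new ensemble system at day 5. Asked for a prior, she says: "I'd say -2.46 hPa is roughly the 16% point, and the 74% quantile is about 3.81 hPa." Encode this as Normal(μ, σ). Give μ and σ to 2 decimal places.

For Normal(μ,σ), the p-quantile is μ + z_p·σ. Here z_{0.16} = -0.9945, z_{0.74} = 0.6433.
So -2.46 = μ − 0.9945σ and 3.81 = μ + 0.6433σ.
Subtracting: σ = (3.81 − -2.46)/(0.6433 − (-0.9945)) = 3.83.
Then μ = -2.46 − (-0.9945)·3.83 = 1.35.

μ = 1.35, σ = 3.83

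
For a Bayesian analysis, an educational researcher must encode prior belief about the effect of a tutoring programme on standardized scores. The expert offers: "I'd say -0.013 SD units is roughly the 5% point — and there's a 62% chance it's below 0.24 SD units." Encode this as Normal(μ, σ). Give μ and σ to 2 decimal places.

For Normal(μ,σ), the p-quantile is μ + z_p·σ. Here z_{0.05} = -1.645, z_{0.62} = 0.3055.
So -0.013 = μ − 1.645σ and 0.24 = μ + 0.3055σ.
Subtracting: σ = (0.24 − -0.013)/(0.3055 − (-1.645)) = 0.13.
Then μ = -0.013 − (-1.645)·0.13 = 0.20.

μ = 0.20, σ = 0.13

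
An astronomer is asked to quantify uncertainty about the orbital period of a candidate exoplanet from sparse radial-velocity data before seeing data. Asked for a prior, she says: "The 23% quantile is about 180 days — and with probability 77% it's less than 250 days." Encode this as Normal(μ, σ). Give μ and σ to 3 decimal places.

μ = 215.000, σ = 47.371

For Normal(μ,σ), the p-quantile is μ + z_p·σ. Here z_{0.23} = -0.7388, z_{0.77} = 0.7388.
So 180 = μ − 0.7388σ and 250 = μ + 0.7388σ.
Subtracting: σ = (250 − 180)/(0.7388 − (-0.7388)) = 47.371.
Then μ = 180 − (-0.7388)·47.371 = 215.000.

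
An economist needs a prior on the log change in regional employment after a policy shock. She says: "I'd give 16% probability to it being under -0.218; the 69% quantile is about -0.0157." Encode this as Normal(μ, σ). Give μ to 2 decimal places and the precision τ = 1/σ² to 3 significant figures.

For Normal(μ,σ), the p-quantile is μ + z_p·σ. Here z_{0.16} = -0.9945, z_{0.69} = 0.4959.
So -0.218 = μ − 0.9945σ and -0.0157 = μ + 0.4959σ.
Subtracting: σ = (-0.0157 − -0.218)/(0.4959 − (-0.9945)) = 0.14.
Then μ = -0.218 − (-0.9945)·0.14 = -0.08.
Precision τ = 1/σ² = 1/0.1357² = 54.3.

μ = -0.08, τ = 54.3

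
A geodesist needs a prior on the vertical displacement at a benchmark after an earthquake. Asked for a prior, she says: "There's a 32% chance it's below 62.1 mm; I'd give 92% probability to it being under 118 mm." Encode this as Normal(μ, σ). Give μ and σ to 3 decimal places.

The p-quantile of Normal(μ,σ) is μ + z_p·σ, with z_{0.32} = -0.4677 and z_{0.92} = 1.405.
Eliminate σ: μ = (z₂·x₁ − z₁·x₂)/(z₂ − z₁) = (1.405·62.1 − (-0.4677)·118)/1.873 = 76.060.
Then σ = (x₂ − x₁)/(z₂ − z₁) = (118 − 62.1)/1.873 = 29.849.

μ = 76.060, σ = 29.849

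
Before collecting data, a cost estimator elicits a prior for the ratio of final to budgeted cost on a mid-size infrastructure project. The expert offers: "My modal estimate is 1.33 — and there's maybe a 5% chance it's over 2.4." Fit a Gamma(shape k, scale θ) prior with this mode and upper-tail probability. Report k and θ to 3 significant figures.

k ≈ 9, θ ≈ 0.166

Gamma(k,θ) with k>1 has mode (k−1)θ, so θ = 1.33/(k−1).
Need P(X < 2.4) = 0.95 with θ tied to k this way. Start at k = 2, θ = 1.33: P(X<2.4) ≈ 0.539.
Too low — raise k to concentrate. Iterating converges to k ≈ 9.
Then θ = 1.33/(9−1) ≈ 0.166.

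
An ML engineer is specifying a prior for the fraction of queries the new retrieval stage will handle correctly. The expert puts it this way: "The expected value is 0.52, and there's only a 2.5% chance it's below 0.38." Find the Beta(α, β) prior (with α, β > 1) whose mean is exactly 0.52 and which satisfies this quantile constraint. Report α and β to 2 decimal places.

α ≈ 24.97, β ≈ 23.05

With mean 0.52 fixed, write α = 0.52s, β = 0.48s where s = α+β.
Need P(θ < 0.38) = 0.025 under Beta(0.52s, 0.48s). Normal approximation: (q−m)/√(m(1−m)/s) ≈ z_{0.025} = -1.96, so s ≈ 0.52·0.48·(-1.96)²/(0.38−0.52)² = 48.9.
At s = 48.9: P(θ<0.38) ≈ 0.024. Adjusting to match 0.025 gives s ≈ 48.02.
So α = 0.52·48.02 ≈ 24.97, β = 0.48·48.02 ≈ 23.05.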